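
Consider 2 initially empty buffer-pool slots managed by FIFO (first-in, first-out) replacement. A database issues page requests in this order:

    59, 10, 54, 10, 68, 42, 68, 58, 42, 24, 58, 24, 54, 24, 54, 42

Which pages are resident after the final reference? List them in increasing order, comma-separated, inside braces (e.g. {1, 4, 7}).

59 -> fault, frames {59}
10 -> fault, frames {59,10}
54 -> fault, evict 59, frames {10,54}
10 -> hit
68 -> fault, evict 10, frames {54,68}
42 -> fault, evict 54, frames {68,42}
68 -> hit
58 -> fault, evict 68, frames {42,58}
42 -> hit
24 -> fault, evict 42, frames {58,24}
58 -> hit
24 -> hit
54 -> fault, evict 58, frames {24,54}
24 -> hit
54 -> hit
42 -> fault, evict 24, frames {54,42}

{42, 54}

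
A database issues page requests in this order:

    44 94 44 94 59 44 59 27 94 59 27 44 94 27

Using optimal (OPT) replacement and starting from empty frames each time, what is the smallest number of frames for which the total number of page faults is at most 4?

f=1: 14 faults
f=2: 8 faults
f=3: 5 faults
f=4: 4 faults
Smallest f with faults ≤ 4 is 4.

4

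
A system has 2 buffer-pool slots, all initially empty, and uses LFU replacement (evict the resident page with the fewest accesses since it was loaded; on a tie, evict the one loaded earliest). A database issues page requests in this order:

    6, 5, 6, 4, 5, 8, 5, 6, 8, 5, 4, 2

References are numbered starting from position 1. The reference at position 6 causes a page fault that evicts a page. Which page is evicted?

pos 1: 6: miss, frames (6)
pos 2: 5: miss, frames (6 5)
pos 3: 6: hit
pos 4: 4: miss, evict 5, frames (6 4)
pos 5: 5: miss, evict 4, frames (6 5)
pos 6: 8: miss, evict 5, frames (6 8)
At position 6, page 5 is evicted.

5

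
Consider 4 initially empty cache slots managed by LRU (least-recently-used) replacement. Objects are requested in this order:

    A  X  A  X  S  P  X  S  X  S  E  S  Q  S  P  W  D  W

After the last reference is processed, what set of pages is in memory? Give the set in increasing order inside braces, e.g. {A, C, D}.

{D, P, S, W}

A -> fault, frames [A]
X -> fault, frames [A, X]
A -> hit
X -> hit
S -> fault, frames [A, X, S]
P -> fault, frames [A, X, S, P]
X -> hit
S -> hit
X -> hit
S -> hit
E -> fault, evict A, frames [P, X, S, E]
S -> hit
Q -> fault, evict P, frames [X, E, S, Q]
S -> hit
P -> fault, evict X, frames [E, Q, S, P]
W -> fault, evict E, frames [Q, S, P, W]
D -> fault, evict Q, frames [S, P, W, D]
W -> hit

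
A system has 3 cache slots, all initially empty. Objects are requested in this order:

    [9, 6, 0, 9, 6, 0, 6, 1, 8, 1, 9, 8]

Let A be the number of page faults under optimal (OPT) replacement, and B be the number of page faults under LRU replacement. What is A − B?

Under OPT: F F F . . . . F F . . . → 5 faults.
Under LRU: F F F . . . . F F . F . → 6 faults.
A − B = 5 − 6 = -1.

-1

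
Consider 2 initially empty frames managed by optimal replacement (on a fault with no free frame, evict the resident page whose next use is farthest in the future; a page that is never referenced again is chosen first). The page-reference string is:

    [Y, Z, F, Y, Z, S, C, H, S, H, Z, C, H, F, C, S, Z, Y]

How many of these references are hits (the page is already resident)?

5

Y: miss, frames {Y}
Z: miss, frames {Y,Z}
F: miss, evict Z, frames {Y,F}
Y: hit
Z: miss, evict Y, frames {F,Z}
S: miss, evict F, frames {Z,S}
C: miss, evict Z, frames {S,C}
H: miss, evict C, frames {S,H}
S: hit
H: hit
Z: miss, evict S, frames {H,Z}
C: miss, evict Z, frames {H,C}
H: hit
F: miss, evict H, frames {C,F}
C: hit
S: miss, evict F, frames {C,S}
Z: miss, evict S, frames {C,Z}
Y: miss, evict Z, frames {C,Y}
Hits: 5.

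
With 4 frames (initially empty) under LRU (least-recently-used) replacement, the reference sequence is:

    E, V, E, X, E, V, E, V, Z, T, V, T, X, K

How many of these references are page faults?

7

E: fault, frames (E)
V: fault, frames (E V)
E: hit
X: fault, frames (V E X)
E: hit
V: hit
E: hit
V: hit
Z: fault, frames (X E V Z)
T: fault, evict X, frames (E V Z T)
V: hit
T: hit
X: fault, evict E, frames (Z V T X)
K: fault, evict Z, frames (V T X K)
Page faults: 7.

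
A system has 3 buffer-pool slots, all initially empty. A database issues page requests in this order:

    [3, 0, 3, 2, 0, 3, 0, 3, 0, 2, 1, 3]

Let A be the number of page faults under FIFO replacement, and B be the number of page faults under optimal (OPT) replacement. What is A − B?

Under FIFO: F F . F . . . . . . F F → 5 faults.
Under OPT: F F . F . . . . . . F . → 4 faults.
A − B = 5 − 4 = 1.

1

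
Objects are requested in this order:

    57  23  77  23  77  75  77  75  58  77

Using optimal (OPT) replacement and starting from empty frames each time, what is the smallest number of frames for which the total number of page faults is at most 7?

2

f=1: 10 faults
f=2: 5 faults
f=3: 5 faults
f=4: 5 faults
f=5: 5 faults
Smallest f with faults ≤ 7 is 2.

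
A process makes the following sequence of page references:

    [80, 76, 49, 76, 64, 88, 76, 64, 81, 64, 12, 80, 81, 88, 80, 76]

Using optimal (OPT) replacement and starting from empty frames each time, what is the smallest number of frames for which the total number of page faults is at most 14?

f=1: 16 faults
f=2: 11 faults
f=3: 9 faults
f=4: 8 faults
f=5: 7 faults
f=6: 7 faults
f=7: 7 faults
Smallest f with faults ≤ 14 is 2.

2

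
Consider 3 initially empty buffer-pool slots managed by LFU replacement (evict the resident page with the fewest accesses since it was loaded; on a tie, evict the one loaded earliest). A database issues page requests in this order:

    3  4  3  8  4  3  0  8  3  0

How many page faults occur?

6

3: fault, frames {3}
4: fault, frames {3,4}
3: hit
8: fault, frames {3,4,8}
4: hit
3: hit
0: fault, evict 8, frames {3,4,0}
8: fault, evict 0, frames {3,4,8}
3: hit
0: fault, evict 8, frames {3,4,0}
Page faults: 6.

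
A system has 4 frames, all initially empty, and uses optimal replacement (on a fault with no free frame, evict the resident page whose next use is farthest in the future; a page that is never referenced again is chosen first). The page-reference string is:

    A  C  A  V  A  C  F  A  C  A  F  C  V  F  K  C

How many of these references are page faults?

A → miss, frames (A)
C → miss, frames (A C)
A → hit
V → miss, frames (A C V)
A → hit
C → hit
F → miss, frames (A C V F)
A → hit
C → hit
A → hit
F → hit
C → hit
V → hit
F → hit
K → miss, evict F, frames (A C V K)
C → hit
Page faults: 5.

5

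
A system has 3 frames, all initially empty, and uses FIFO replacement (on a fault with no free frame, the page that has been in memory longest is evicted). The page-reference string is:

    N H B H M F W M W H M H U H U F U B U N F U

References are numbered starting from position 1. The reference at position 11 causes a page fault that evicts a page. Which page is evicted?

F

pos 1: N -> fault, frames [N]
pos 2: H -> fault, frames [N, H]
pos 3: B -> fault, frames [N, H, B]
pos 4: H -> hit
pos 5: M -> fault, evict N, frames [H, B, M]
pos 6: F -> fault, evict H, frames [B, M, F]
pos 7: W -> fault, evict B, frames [M, F, W]
pos 8: M -> hit
pos 9: W -> hit
pos 10: H -> fault, evict M, frames [F, W, H]
pos 11: M -> fault, evict F, frames [W, H, M]
At position 11, page F is evicted.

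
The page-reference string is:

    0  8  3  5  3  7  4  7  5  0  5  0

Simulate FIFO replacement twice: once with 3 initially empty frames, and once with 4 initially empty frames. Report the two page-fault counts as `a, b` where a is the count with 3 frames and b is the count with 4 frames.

8, 7

3 frames: F F F F . F F . . F F . → 8 faults.
4 frames: F F F F . F F . . F . . → 7 faults.
7 < 8: adding a frame reduced faults, as is typical.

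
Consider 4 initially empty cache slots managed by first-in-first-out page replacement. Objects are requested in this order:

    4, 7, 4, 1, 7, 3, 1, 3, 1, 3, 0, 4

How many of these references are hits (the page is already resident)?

4: fault, frames [4]
7: fault, frames [4, 7]
4: hit
1: fault, frames [4, 7, 1]
7: hit
3: fault, frames [4, 7, 1, 3]
1: hit
3: hit
1: hit
3: hit
0: fault, evict 4, frames [7, 1, 3, 0]
4: fault, evict 7, frames [1, 3, 0, 4]
Hits: 6.

6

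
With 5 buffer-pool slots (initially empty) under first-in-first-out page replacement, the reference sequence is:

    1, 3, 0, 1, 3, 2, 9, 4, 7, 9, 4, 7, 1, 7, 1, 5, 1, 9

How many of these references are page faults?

1 → fault, frames (1)
3 → fault, frames (1 3)
0 → fault, frames (1 3 0)
1 → hit
3 → hit
2 → fault, frames (1 3 0 2)
9 → fault, frames (1 3 0 2 9)
4 → fault, evict 1, frames (3 0 2 9 4)
7 → fault, evict 3, frames (0 2 9 4 7)
9 → hit
4 → hit
7 → hit
1 → fault, evict 0, frames (2 9 4 7 1)
7 → hit
1 → hit
5 → fault, evict 2, frames (9 4 7 1 5)
1 → hit
9 → hit
Page faults: 9.

9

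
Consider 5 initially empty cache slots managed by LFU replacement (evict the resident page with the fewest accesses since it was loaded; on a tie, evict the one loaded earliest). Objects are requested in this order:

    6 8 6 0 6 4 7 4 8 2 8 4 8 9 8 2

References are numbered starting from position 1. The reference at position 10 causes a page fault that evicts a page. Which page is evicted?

0

pos 1: 6: miss, frames [6]
pos 2: 8: miss, frames [6, 8]
pos 3: 6: hit
pos 4: 0: miss, frames [6, 8, 0]
pos 5: 6: hit
pos 6: 4: miss, frames [6, 8, 0, 4]
pos 7: 7: miss, frames [6, 8, 0, 4, 7]
pos 8: 4: hit
pos 9: 8: hit
pos 10: 2: miss, evict 0, frames [6, 8, 4, 7, 2]
At position 10, page 0 is evicted.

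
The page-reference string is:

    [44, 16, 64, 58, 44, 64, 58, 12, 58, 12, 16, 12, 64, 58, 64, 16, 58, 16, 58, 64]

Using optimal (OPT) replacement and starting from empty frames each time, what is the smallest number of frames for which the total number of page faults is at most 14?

2

f=1: 20 faults
f=2: 11 faults
f=3: 7 faults
f=4: 5 faults
f=5: 5 faults
Smallest f with faults ≤ 14 is 2.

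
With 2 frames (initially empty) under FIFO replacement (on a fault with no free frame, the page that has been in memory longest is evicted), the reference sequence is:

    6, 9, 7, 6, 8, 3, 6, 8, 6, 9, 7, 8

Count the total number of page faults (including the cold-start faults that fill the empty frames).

11

6 → fault, frames [6]
9 → fault, frames [6, 9]
7 → fault, evict 6, frames [9, 7]
6 → fault, evict 9, frames [7, 6]
8 → fault, evict 7, frames [6, 8]
3 → fault, evict 6, frames [8, 3]
6 → fault, evict 8, frames [3, 6]
8 → fault, evict 3, frames [6, 8]
6 → hit
9 → fault, evict 6, frames [8, 9]
7 → fault, evict 8, frames [9, 7]
8 → fault, evict 9, frames [7, 8]
Page faults: 11.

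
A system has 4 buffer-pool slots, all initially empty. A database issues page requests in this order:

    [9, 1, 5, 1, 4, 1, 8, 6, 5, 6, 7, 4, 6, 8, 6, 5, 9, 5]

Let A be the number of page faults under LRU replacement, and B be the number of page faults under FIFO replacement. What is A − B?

3

Under LRU: F F F . F . F F F . F F . F . F F . → 12 faults.
Under FIFO: F F F . F . F F . . F . . . . F F . → 9 faults.
A − B = 12 − 9 = 3.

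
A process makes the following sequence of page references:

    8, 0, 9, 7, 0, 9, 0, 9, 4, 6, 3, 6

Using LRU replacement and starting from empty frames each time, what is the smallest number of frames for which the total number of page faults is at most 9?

f=1: 12 faults
f=2: 9 faults
f=3: 7 faults
f=4: 7 faults
f=5: 7 faults
f=6: 7 faults
f=7: 7 faults
Smallest f with faults ≤ 9 is 2.

2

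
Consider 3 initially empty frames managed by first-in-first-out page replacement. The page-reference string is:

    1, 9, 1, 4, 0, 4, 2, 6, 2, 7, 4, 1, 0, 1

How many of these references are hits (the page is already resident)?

4

1 → miss, frames {1}
9 → miss, frames {1,9}
1 → hit
4 → miss, frames {1,9,4}
0 → miss, evict 1, frames {9,4,0}
4 → hit
2 → miss, evict 9, frames {4,0,2}
6 → miss, evict 4, frames {0,2,6}
2 → hit
7 → miss, evict 0, frames {2,6,7}
4 → miss, evict 2, frames {6,7,4}
1 → miss, evict 6, frames {7,4,1}
0 → miss, evict 7, frames {4,1,0}
1 → hit
Hits: 4.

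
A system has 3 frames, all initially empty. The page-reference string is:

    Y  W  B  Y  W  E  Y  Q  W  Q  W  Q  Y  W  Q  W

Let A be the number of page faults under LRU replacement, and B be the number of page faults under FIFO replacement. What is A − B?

-1

Under LRU: F F F . . F . F F . . . . . . . → 6 faults.
Under FIFO: F F F . . F F F F . . . . . . . → 7 faults.
A − B = 6 − 7 = -1.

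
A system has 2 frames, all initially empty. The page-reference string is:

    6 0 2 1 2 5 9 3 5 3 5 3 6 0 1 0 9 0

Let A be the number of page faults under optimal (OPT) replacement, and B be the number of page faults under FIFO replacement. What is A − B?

-2

Under OPT: F F F F . F F F . . . . F F F . F . → 11 faults.
Under FIFO: F F F F . F F F F . . . F F F . F F → 13 faults.
A − B = 11 − 13 = -2.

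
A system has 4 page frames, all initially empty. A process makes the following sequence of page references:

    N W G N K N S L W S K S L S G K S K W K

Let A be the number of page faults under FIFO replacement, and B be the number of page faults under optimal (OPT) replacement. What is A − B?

Under FIFO: F F F . F . F F F . . . . . F F F . . . → 10 faults.
Under OPT: F F F . F . F F . . . . . . F . . . . . → 7 faults.
A − B = 10 − 7 = 3.

3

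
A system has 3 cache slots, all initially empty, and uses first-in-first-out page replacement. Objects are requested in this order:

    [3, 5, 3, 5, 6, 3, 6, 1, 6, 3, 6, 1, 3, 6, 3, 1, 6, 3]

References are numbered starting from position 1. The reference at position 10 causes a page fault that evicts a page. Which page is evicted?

5

pos 1: 3: fault, frames (3)
pos 2: 5: fault, frames (3 5)
pos 3: 3: hit
pos 4: 5: hit
pos 5: 6: fault, frames (3 5 6)
pos 6: 3: hit
pos 7: 6: hit
pos 8: 1: fault, evict 3, frames (5 6 1)
pos 9: 6: hit
pos 10: 3: fault, evict 5, frames (6 1 3)
At position 10, page 5 is evicted.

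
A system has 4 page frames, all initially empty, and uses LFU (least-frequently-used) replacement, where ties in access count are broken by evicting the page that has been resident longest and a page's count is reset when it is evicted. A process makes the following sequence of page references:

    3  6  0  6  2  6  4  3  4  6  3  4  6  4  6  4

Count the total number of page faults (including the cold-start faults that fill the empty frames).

6

3 → miss, frames (3)
6 → miss, frames (3 6)
0 → miss, frames (3 6 0)
6 → hit
2 → miss, frames (3 6 0 2)
6 → hit
4 → miss, evict 3, frames (6 0 2 4)
3 → miss, evict 0, frames (6 2 4 3)
4 → hit
6 → hit
3 → hit
4 → hit
6 → hit
4 → hit
6 → hit
4 → hit
Page faults: 6.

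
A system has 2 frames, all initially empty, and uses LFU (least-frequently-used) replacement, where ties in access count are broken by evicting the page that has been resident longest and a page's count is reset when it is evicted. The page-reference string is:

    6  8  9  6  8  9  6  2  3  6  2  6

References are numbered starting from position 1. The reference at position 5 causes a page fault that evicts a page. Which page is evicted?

9

pos 1: 6 -> miss, frames [6]
pos 2: 8 -> miss, frames [6, 8]
pos 3: 9 -> miss, evict 6, frames [8, 9]
pos 4: 6 -> miss, evict 8, frames [9, 6]
pos 5: 8 -> miss, evict 9, frames [6, 8]
At position 5, page 9 is evicted.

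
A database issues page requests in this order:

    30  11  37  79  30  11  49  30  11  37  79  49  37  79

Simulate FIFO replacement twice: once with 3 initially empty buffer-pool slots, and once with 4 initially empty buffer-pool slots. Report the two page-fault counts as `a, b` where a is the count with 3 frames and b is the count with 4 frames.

3 frames: F F F F F F F . . F F . . . → 9 faults.
4 frames: F F F F . . F F F F F F . . → 10 faults.
10 > 9: adding a frame increased faults — Belady's anomaly.

9, 10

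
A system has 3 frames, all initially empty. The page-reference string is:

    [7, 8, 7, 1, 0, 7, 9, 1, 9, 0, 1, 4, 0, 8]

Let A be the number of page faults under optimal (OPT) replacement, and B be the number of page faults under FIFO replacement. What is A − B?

Under OPT: F F . F F . F . . . . F . F → 7 faults.
Under FIFO: F F . F F F F F . F . F . F → 10 faults.
A − B = 7 − 10 = -3.

-3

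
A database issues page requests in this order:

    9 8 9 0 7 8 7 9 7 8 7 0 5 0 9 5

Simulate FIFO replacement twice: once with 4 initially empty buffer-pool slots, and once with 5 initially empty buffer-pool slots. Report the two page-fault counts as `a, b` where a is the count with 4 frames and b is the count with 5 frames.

4 frames: F F . F F . . . . . . . F . F . → 6 faults.
5 frames: F F . F F . . . . . . . F . . . → 5 faults.
5 < 6: adding a frame reduced faults, as is typical.

6, 5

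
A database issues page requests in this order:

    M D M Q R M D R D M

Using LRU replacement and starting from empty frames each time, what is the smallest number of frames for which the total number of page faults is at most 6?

f=1: 10 faults
f=2: 8 faults
f=3: 5 faults
f=4: 4 faults
Smallest f with faults ≤ 6 is 3.

3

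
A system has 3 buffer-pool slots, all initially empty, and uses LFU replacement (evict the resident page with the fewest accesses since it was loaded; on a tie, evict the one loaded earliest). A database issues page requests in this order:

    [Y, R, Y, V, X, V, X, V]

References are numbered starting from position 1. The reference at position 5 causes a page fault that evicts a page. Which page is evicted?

R

pos 1: Y → miss, frames (Y)
pos 2: R → miss, frames (Y R)
pos 3: Y → hit
pos 4: V → miss, frames (Y R V)
pos 5: X → miss, evict R, frames (Y V X)
At position 5, page R is evicted.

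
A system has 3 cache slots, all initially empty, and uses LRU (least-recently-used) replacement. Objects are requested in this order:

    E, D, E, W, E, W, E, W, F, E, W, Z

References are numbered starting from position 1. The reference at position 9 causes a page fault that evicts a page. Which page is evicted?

pos 1: E: fault, frames {E}
pos 2: D: fault, frames {E,D}
pos 3: E: hit
pos 4: W: fault, frames {D,E,W}
pos 5: E: hit
pos 6: W: hit
pos 7: E: hit
pos 8: W: hit
pos 9: F: fault, evict D, frames {E,W,F}
At position 9, page D is evicted.

D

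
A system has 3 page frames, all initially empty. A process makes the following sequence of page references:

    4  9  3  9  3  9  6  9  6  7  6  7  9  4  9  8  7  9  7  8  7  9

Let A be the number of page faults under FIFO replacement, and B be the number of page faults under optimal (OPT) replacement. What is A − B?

Under FIFO: F F F . . . F . . F . . F F . F F F . . . . → 10 faults.
Under OPT: F F F . . . F . . F . . . F . F . . . . . . → 7 faults.
A − B = 10 − 7 = 3.

3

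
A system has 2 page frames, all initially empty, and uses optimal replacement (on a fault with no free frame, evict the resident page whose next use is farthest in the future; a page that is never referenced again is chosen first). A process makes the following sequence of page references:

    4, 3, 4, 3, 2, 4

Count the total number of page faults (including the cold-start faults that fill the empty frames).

3

4 → miss, frames {4}
3 → miss, frames {4,3}
4 → hit
3 → hit
2 → miss, evict 3, frames {4,2}
4 → hit
Page faults: 3.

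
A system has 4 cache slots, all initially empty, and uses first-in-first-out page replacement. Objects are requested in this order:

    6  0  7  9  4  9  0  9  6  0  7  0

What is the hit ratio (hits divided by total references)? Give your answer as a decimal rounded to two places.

6 → miss, frames (6)
0 → miss, frames (6 0)
7 → miss, frames (6 0 7)
9 → miss, frames (6 0 7 9)
4 → miss, evict 6, frames (0 7 9 4)
9 → hit
0 → hit
9 → hit
6 → miss, evict 0, frames (7 9 4 6)
0 → miss, evict 7, frames (9 4 6 0)
7 → miss, evict 9, frames (4 6 0 7)
0 → hit
Hits: 4 of 12 references → 4/12 = 0.3333.

0.33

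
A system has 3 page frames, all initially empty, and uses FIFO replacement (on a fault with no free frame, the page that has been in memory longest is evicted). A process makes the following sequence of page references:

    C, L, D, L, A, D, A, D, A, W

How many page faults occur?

5

C → fault, frames {C}
L → fault, frames {C,L}
D → fault, frames {C,L,D}
L → hit
A → fault, evict C, frames {L,D,A}
D → hit
A → hit
D → hit
A → hit
W → fault, evict L, frames {D,A,W}
Page faults: 5.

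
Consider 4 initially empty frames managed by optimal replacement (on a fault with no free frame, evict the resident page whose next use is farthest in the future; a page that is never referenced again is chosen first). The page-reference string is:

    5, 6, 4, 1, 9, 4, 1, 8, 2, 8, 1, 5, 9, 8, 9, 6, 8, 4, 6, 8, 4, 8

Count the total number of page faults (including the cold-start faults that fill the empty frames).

10

5: fault, frames [5]
6: fault, frames [5, 6]
4: fault, frames [5, 6, 4]
1: fault, frames [5, 6, 4, 1]
9: fault, evict 6, frames [5, 4, 1, 9]
4: hit
1: hit
8: fault, evict 4, frames [5, 1, 9, 8]
2: fault, evict 9, frames [5, 1, 8, 2]
8: hit
1: hit
5: hit
9: fault, evict 2, frames [5, 1, 8, 9]
8: hit
9: hit
6: fault, evict 9, frames [5, 1, 8, 6]
8: hit
4: fault, evict 1, frames [5, 8, 6, 4]
6: hit
8: hit
4: hit
8: hit
Page faults: 10.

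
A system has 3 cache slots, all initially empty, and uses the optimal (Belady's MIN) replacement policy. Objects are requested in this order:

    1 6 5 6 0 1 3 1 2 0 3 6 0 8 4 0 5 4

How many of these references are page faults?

1: miss, frames [1]
6: miss, frames [1, 6]
5: miss, frames [1, 6, 5]
6: hit
0: miss, evict 5, frames [1, 6, 0]
1: hit
3: miss, evict 6, frames [1, 0, 3]
1: hit
2: miss, evict 1, frames [0, 3, 2]
0: hit
3: hit
6: miss, evict 2, frames [0, 3, 6]
0: hit
8: miss, evict 6, frames [0, 3, 8]
4: miss, evict 8, frames [0, 3, 4]
0: hit
5: miss, evict 3, frames [0, 4, 5]
4: hit
Page faults: 10.

10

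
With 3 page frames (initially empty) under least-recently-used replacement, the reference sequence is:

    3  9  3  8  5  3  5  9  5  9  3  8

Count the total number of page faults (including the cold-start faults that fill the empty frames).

6

3 -> fault, frames {3}
9 -> fault, frames {3,9}
3 -> hit
8 -> fault, frames {9,3,8}
5 -> fault, evict 9, frames {3,8,5}
3 -> hit
5 -> hit
9 -> fault, evict 8, frames {3,5,9}
5 -> hit
9 -> hit
3 -> hit
8 -> fault, evict 5, frames {9,3,8}
Page faults: 6.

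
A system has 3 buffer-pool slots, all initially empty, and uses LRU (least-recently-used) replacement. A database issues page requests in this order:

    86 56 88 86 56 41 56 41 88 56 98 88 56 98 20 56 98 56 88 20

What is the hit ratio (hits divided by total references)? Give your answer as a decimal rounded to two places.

86: fault, frames {86}
56: fault, frames {86,56}
88: fault, frames {86,56,88}
86: hit
56: hit
41: fault, evict 88, frames {86,56,41}
56: hit
41: hit
88: fault, evict 86, frames {56,41,88}
56: hit
98: fault, evict 41, frames {88,56,98}
88: hit
56: hit
98: hit
20: fault, evict 88, frames {56,98,20}
56: hit
98: hit
56: hit
88: fault, evict 20, frames {98,56,88}
20: fault, evict 98, frames {56,88,20}
Hits: 11 of 20 references → 11/20 = 0.5500.

0.55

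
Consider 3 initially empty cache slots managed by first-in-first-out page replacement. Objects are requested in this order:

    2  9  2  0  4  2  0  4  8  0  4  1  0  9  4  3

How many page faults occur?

2 → fault, frames {2}
9 → fault, frames {2,9}
2 → hit
0 → fault, frames {2,9,0}
4 → fault, evict 2, frames {9,0,4}
2 → fault, evict 9, frames {0,4,2}
0 → hit
4 → hit
8 → fault, evict 0, frames {4,2,8}
0 → fault, evict 4, frames {2,8,0}
4 → fault, evict 2, frames {8,0,4}
1 → fault, evict 8, frames {0,4,1}
0 → hit
9 → fault, evict 0, frames {4,1,9}
4 → hit
3 → fault, evict 4, frames {1,9,3}
Page faults: 11.

11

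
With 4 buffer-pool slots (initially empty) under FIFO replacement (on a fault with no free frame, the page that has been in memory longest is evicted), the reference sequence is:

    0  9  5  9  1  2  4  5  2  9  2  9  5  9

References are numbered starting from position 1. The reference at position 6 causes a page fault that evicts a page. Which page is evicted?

pos 1: 0: miss, frames [0]
pos 2: 9: miss, frames [0, 9]
pos 3: 5: miss, frames [0, 9, 5]
pos 4: 9: hit
pos 5: 1: miss, frames [0, 9, 5, 1]
pos 6: 2: miss, evict 0, frames [9, 5, 1, 2]
At position 6, page 0 is evicted.

0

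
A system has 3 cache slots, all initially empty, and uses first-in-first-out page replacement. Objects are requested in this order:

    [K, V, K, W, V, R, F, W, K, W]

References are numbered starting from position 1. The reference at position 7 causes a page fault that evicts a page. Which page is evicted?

pos 1: K -> fault, frames {K}
pos 2: V -> fault, frames {K,V}
pos 3: K -> hit
pos 4: W -> fault, frames {K,V,W}
pos 5: V -> hit
pos 6: R -> fault, evict K, frames {V,W,R}
pos 7: F -> fault, evict V, frames {W,R,F}
At position 7, page V is evicted.

V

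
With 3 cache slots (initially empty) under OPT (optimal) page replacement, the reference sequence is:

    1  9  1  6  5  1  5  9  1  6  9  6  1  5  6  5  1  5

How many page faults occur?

6

1 → fault, frames (1)
9 → fault, frames (1 9)
1 → hit
6 → fault, frames (1 9 6)
5 → fault, evict 6, frames (1 9 5)
1 → hit
5 → hit
9 → hit
1 → hit
6 → fault, evict 5, frames (1 9 6)
9 → hit
6 → hit
1 → hit
5 → fault, evict 9, frames (1 6 5)
6 → hit
5 → hit
1 → hit
5 → hit
Page faults: 6.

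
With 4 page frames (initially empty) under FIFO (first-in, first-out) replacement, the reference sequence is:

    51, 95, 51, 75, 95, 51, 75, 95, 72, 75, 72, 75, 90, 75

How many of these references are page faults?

51: miss, frames [51]
95: miss, frames [51, 95]
51: hit
75: miss, frames [51, 95, 75]
95: hit
51: hit
75: hit
95: hit
72: miss, frames [51, 95, 75, 72]
75: hit
72: hit
75: hit
90: miss, evict 51, frames [95, 75, 72, 90]
75: hit
Page faults: 5.

5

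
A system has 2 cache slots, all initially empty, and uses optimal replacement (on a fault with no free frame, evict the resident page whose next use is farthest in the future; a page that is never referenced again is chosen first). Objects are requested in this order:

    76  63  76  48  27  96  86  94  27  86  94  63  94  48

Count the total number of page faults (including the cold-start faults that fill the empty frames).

76 → miss, frames {76}
63 → miss, frames {76,63}
76 → hit
48 → miss, evict 76, frames {63,48}
27 → miss, evict 48, frames {63,27}
96 → miss, evict 63, frames {27,96}
86 → miss, evict 96, frames {27,86}
94 → miss, evict 86, frames {27,94}
27 → hit
86 → miss, evict 27, frames {94,86}
94 → hit
63 → miss, evict 86, frames {94,63}
94 → hit
48 → miss, evict 63, frames {94,48}
Page faults: 10.

10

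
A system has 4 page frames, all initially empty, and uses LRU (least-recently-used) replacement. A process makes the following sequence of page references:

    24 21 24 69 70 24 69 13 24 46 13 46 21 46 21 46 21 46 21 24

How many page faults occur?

7

24 -> fault, frames {24}
21 -> fault, frames {24,21}
24 -> hit
69 -> fault, frames {21,24,69}
70 -> fault, frames {21,24,69,70}
24 -> hit
69 -> hit
13 -> fault, evict 21, frames {70,24,69,13}
24 -> hit
46 -> fault, evict 70, frames {69,13,24,46}
13 -> hit
46 -> hit
21 -> fault, evict 69, frames {24,13,46,21}
46 -> hit
21 -> hit
46 -> hit
21 -> hit
46 -> hit
21 -> hit
24 -> hit
Page faults: 7.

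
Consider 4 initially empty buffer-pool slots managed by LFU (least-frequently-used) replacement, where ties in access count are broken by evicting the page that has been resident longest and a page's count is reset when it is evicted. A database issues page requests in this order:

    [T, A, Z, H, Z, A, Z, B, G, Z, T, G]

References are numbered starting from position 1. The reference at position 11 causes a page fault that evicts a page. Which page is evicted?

pos 1: T -> miss, frames (T)
pos 2: A -> miss, frames (T A)
pos 3: Z -> miss, frames (T A Z)
pos 4: H -> miss, frames (T A Z H)
pos 5: Z -> hit
pos 6: A -> hit
pos 7: Z -> hit
pos 8: B -> miss, evict T, frames (A Z H B)
pos 9: G -> miss, evict H, frames (A Z B G)
pos 10: Z -> hit
pos 11: T -> miss, evict B, frames (A Z G T)
At position 11, page B is evicted.

B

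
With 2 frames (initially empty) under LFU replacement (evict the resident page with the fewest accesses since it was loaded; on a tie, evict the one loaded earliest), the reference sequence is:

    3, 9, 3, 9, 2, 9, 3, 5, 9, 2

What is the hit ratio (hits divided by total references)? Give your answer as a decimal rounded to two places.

3: fault, frames (3)
9: fault, frames (3 9)
3: hit
9: hit
2: fault, evict 3, frames (9 2)
9: hit
3: fault, evict 2, frames (9 3)
5: fault, evict 3, frames (9 5)
9: hit
2: fault, evict 5, frames (9 2)
Hits: 4 of 10 references → 4/10 = 0.4000.

0.40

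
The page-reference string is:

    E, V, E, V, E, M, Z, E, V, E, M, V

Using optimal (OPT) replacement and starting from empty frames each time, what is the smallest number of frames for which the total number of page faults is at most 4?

4

f=1: 12 faults
f=2: 6 faults
f=3: 5 faults
f=4: 4 faults
Smallest f with faults ≤ 4 is 4.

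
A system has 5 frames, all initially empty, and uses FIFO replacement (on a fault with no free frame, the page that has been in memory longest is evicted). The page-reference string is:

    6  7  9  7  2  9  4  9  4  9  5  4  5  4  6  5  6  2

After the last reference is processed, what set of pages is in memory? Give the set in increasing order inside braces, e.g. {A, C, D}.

6 → fault, frames (6)
7 → fault, frames (6 7)
9 → fault, frames (6 7 9)
7 → hit
2 → fault, frames (6 7 9 2)
9 → hit
4 → fault, frames (6 7 9 2 4)
9 → hit
4 → hit
9 → hit
5 → fault, evict 6, frames (7 9 2 4 5)
4 → hit
5 → hit
4 → hit
6 → fault, evict 7, frames (9 2 4 5 6)
5 → hit
6 → hit
2 → hit

{2, 4, 5, 6, 9}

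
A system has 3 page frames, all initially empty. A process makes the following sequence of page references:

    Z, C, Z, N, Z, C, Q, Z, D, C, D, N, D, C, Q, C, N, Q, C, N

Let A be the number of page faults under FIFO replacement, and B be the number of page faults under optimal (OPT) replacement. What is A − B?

2

Under FIFO: F F . F . . F F F F . F . . F . . . . . → 9 faults.
Under OPT: F F . F . . F . F . . F . . F . . . . . → 7 faults.
A − B = 9 − 7 = 2.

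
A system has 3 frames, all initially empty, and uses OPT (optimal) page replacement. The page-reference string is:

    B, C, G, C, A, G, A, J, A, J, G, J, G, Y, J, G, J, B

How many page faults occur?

B -> fault, frames {B}
C -> fault, frames {B,C}
G -> fault, frames {B,C,G}
C -> hit
A -> fault, evict C, frames {B,G,A}
G -> hit
A -> hit
J -> fault, evict B, frames {G,A,J}
A -> hit
J -> hit
G -> hit
J -> hit
G -> hit
Y -> fault, evict A, frames {G,J,Y}
J -> hit
G -> hit
J -> hit
B -> fault, evict Y, frames {G,J,B}
Page faults: 7.

7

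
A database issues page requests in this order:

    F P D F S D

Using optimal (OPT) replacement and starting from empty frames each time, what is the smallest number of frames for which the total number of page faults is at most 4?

2

f=1: 6 faults
f=2: 4 faults
f=3: 4 faults
f=4: 4 faults
Smallest f with faults ≤ 4 is 2.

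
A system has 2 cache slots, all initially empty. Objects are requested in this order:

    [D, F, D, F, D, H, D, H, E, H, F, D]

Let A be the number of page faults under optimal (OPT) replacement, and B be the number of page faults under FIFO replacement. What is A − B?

-2

Under OPT: F F . . . F . . F . F F → 6 faults.
Under FIFO: F F . . . F F . F F F F → 8 faults.
A − B = 6 − 8 = -2.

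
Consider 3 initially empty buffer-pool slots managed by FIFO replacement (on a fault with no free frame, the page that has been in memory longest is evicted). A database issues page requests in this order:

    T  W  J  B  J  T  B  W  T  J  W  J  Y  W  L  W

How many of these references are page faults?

T: fault, frames [T]
W: fault, frames [T, W]
J: fault, frames [T, W, J]
B: fault, evict T, frames [W, J, B]
J: hit
T: fault, evict W, frames [J, B, T]
B: hit
W: fault, evict J, frames [B, T, W]
T: hit
J: fault, evict B, frames [T, W, J]
W: hit
J: hit
Y: fault, evict T, frames [W, J, Y]
W: hit
L: fault, evict W, frames [J, Y, L]
W: fault, evict J, frames [Y, L, W]
Page faults: 10.

10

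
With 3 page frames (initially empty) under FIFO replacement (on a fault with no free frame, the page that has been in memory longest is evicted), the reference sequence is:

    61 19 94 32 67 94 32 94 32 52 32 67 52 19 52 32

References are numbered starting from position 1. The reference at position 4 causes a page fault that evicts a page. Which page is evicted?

pos 1: 61 -> fault, frames (61)
pos 2: 19 -> fault, frames (61 19)
pos 3: 94 -> fault, frames (61 19 94)
pos 4: 32 -> fault, evict 61, frames (19 94 32)
At position 4, page 61 is evicted.

61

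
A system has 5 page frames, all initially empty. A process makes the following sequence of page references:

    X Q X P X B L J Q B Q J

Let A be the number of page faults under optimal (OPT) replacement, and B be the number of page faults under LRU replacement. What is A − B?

-1

Under OPT: F F . F . F F F . . . . → 6 faults.
Under LRU: F F . F . F F F F . . . → 7 faults.
A − B = 6 − 7 = -1.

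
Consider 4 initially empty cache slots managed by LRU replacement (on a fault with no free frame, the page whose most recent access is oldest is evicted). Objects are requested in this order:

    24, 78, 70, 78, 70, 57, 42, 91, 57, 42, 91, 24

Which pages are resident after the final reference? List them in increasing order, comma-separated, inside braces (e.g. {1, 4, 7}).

24 -> miss, frames (24)
78 -> miss, frames (24 78)
70 -> miss, frames (24 78 70)
78 -> hit
70 -> hit
57 -> miss, frames (24 78 70 57)
42 -> miss, evict 24, frames (78 70 57 42)
91 -> miss, evict 78, frames (70 57 42 91)
57 -> hit
42 -> hit
91 -> hit
24 -> miss, evict 70, frames (57 42 91 24)

{24, 42, 57, 91}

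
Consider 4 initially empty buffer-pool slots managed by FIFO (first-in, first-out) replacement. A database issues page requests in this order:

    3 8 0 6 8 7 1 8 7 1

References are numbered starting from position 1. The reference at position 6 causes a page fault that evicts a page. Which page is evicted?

pos 1: 3 → fault, frames {3}
pos 2: 8 → fault, frames {3,8}
pos 3: 0 → fault, frames {3,8,0}
pos 4: 6 → fault, frames {3,8,0,6}
pos 5: 8 → hit
pos 6: 7 → fault, evict 3, frames {8,0,6,7}
At position 6, page 3 is evicted.

3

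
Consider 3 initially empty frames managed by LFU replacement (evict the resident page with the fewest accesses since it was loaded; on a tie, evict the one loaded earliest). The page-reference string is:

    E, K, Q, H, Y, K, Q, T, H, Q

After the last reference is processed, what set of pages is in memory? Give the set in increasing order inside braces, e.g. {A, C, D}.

E → miss, frames (E)
K → miss, frames (E K)
Q → miss, frames (E K Q)
H → miss, evict E, frames (K Q H)
Y → miss, evict K, frames (Q H Y)
K → miss, evict Q, frames (H Y K)
Q → miss, evict H, frames (Y K Q)
T → miss, evict Y, frames (K Q T)
H → miss, evict K, frames (Q T H)
Q → hit

{H, Q, T}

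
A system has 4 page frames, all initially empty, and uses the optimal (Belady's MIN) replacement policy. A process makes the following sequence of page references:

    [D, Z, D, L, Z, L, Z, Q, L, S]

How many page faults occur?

D: fault, frames (D)
Z: fault, frames (D Z)
D: hit
L: fault, frames (D Z L)
Z: hit
L: hit
Z: hit
Q: fault, frames (D Z L Q)
L: hit
S: fault, evict Q, frames (D Z L S)
Page faults: 5.

5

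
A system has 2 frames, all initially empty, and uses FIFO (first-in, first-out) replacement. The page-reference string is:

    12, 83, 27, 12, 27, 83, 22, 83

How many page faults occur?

6

12 -> fault, frames (12)
83 -> fault, frames (12 83)
27 -> fault, evict 12, frames (83 27)
12 -> fault, evict 83, frames (27 12)
27 -> hit
83 -> fault, evict 27, frames (12 83)
22 -> fault, evict 12, frames (83 22)
83 -> hit
Page faults: 6.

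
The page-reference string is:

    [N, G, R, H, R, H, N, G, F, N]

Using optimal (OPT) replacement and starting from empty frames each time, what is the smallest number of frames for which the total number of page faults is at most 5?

f=1: 10 faults
f=2: 7 faults
f=3: 6 faults
f=4: 5 faults
f=5: 5 faults
Smallest f with faults ≤ 5 is 4.

4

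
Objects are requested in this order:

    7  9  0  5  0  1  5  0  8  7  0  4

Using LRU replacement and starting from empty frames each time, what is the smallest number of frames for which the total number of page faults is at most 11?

f=1: 12 faults
f=2: 11 faults
f=3: 8 faults
f=4: 8 faults
f=5: 8 faults
f=6: 7 faults
f=7: 7 faults
Smallest f with faults ≤ 11 is 2.

2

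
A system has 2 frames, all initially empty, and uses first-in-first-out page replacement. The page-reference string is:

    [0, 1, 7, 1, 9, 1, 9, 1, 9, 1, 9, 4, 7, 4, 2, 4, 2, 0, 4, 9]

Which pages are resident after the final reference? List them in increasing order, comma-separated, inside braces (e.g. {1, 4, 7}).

0: miss, frames (0)
1: miss, frames (0 1)
7: miss, evict 0, frames (1 7)
1: hit
9: miss, evict 1, frames (7 9)
1: miss, evict 7, frames (9 1)
9: hit
1: hit
9: hit
1: hit
9: hit
4: miss, evict 9, frames (1 4)
7: miss, evict 1, frames (4 7)
4: hit
2: miss, evict 4, frames (7 2)
4: miss, evict 7, frames (2 4)
2: hit
0: miss, evict 2, frames (4 0)
4: hit
9: miss, evict 4, frames (0 9)

{0, 9}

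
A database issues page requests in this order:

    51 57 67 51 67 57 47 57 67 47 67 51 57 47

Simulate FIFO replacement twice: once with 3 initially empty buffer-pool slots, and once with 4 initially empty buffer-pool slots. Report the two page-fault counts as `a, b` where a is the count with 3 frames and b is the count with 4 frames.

6, 4

3 frames: F F F . . . F . . . . F F . → 6 faults.
4 frames: F F F . . . F . . . . . . . → 4 faults.
4 < 6: adding a frame reduced faults, as is typical.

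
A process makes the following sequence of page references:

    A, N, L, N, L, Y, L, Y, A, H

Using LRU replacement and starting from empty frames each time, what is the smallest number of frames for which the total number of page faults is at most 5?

f=1: 10 faults
f=2: 6 faults
f=3: 6 faults
f=4: 5 faults
f=5: 5 faults
Smallest f with faults ≤ 5 is 4.

4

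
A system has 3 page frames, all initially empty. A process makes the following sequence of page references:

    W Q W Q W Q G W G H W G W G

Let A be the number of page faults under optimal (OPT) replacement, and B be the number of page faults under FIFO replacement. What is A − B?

-1

Under OPT: F F . . . . F . . F . . . . → 4 faults.
Under FIFO: F F . . . . F . . F F . . . → 5 faults.
A − B = 4 − 5 = -1.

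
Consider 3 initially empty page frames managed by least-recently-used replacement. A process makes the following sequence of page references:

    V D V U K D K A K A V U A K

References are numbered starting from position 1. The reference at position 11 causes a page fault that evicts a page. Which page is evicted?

D

pos 1: V → fault, frames (V)
pos 2: D → fault, frames (V D)
pos 3: V → hit
pos 4: U → fault, frames (D V U)
pos 5: K → fault, evict D, frames (V U K)
pos 6: D → fault, evict V, frames (U K D)
pos 7: K → hit
pos 8: A → fault, evict U, frames (D K A)
pos 9: K → hit
pos 10: A → hit
pos 11: V → fault, evict D, frames (K A V)
At position 11, page D is evicted.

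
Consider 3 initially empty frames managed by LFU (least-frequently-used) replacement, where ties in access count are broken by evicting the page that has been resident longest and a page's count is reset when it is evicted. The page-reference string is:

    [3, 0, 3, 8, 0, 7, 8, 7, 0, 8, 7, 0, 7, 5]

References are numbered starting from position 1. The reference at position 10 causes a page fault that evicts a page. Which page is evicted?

pos 1: 3 → miss, frames [3]
pos 2: 0 → miss, frames [3, 0]
pos 3: 3 → hit
pos 4: 8 → miss, frames [3, 0, 8]
pos 5: 0 → hit
pos 6: 7 → miss, evict 8, frames [3, 0, 7]
pos 7: 8 → miss, evict 7, frames [3, 0, 8]
pos 8: 7 → miss, evict 8, frames [3, 0, 7]
pos 9: 0 → hit
pos 10: 8 → miss, evict 7, frames [3, 0, 8]
At position 10, page 7 is evicted.

7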